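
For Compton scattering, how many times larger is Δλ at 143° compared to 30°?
143° produces the larger shift by a factor of 13.425

Calculate both shifts using Δλ = λ_C(1 - cos θ):

For θ₁ = 30°:
Δλ₁ = 2.4263 × (1 - cos(30°))
Δλ₁ = 2.4263 × 0.1340
Δλ₁ = 0.3251 pm

For θ₂ = 143°:
Δλ₂ = 2.4263 × (1 - cos(143°))
Δλ₂ = 2.4263 × 1.7986
Δλ₂ = 4.3640 pm

The 143° angle produces the larger shift.
Ratio: 4.3640/0.3251 = 13.425

(Intermediate values are shown rounded; full precision is carried through to the final answer.)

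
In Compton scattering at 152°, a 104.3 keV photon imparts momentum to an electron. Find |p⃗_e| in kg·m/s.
9.3230e-23 kg·m/s

The electron is initially at rest, so by conservation of momentum:
p⃗_e = p⃗₀ − p⃗'  (incident photon momentum minus scattered photon momentum)

Photon momentum magnitudes (p = h/λ = E/c):
λ₀ = hc/E₀ = 11.8873 pm → p₀ = h/λ₀ = 5.5741e-23 kg·m/s
Δλ = λ_C(1 − cos 152°) = 4.5686 pm
λ' = 16.4559 pm → p' = h/λ' = 4.0266e-23 kg·m/s

The scattered photon makes angle θ = 152° with the incident direction, so by the law of cosines:
|p⃗_e|² = p₀² + p'² − 2p₀p'cos θ
|p⃗_e|² = (5.5741e-23)² + (4.0266e-23)² − 2·5.5741e-23·4.0266e-23·cos(152°)
|p⃗_e| = 9.3230e-23 kg·m/s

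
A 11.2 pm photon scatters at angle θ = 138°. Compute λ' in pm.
15.4294 pm

Using the Compton scattering formula:
λ' = λ + Δλ = λ + λ_C(1 - cos θ)

Given:
- Initial wavelength λ = 11.2 pm
- Scattering angle θ = 138°
- Compton wavelength λ_C ≈ 2.4263 pm

Calculate the shift:
Δλ = 2.4263 × (1 - cos(138°))
Δλ = 2.4263 × 1.7431
Δλ = 4.2294 pm

Final wavelength:
λ' = 11.2 + 4.2294 = 15.4294 pm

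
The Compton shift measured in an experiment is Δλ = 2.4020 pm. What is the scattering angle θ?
89.43°

From the Compton formula Δλ = λ_C(1 - cos θ), we can solve for θ:

cos θ = 1 - Δλ/λ_C

Given:
- Δλ = 2.4020 pm
- λ_C = h/(m_e·c) ≈ 2.42631024 pm

cos θ = 1 - 2.4020/2.42631024
cos θ = 1 - 0.989981
cos θ = 0.010019

θ = arccos(0.010019)
θ = 89.43°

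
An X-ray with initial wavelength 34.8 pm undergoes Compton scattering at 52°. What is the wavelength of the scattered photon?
35.7325 pm

Using the Compton scattering formula:
λ' = λ + Δλ = λ + λ_C(1 - cos θ)

Given:
- Initial wavelength λ = 34.8 pm
- Scattering angle θ = 52°
- Compton wavelength λ_C ≈ 2.4263 pm

Calculate the shift:
Δλ = 2.4263 × (1 - cos(52°))
Δλ = 2.4263 × 0.3843
Δλ = 0.9325 pm

Final wavelength:
λ' = 34.8 + 0.9325 = 35.7325 pm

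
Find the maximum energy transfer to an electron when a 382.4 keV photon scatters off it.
229.2364 keV

Maximum energy transfer occurs at θ = 180° (backscattering).

Initial photon: E₀ = 382.4 keV → λ₀ = 3.2423 pm

Maximum Compton shift (at 180°):
Δλ_max = 2λ_C = 2 × 2.4263 = 4.8526 pm

Final wavelength:
λ' = 3.2423 + 4.8526 = 8.0949 pm

Minimum photon energy (maximum energy to electron):
E'_min = hc/λ' = 153.1636 keV

Maximum electron kinetic energy:
K_max = E₀ - E'_min = 382.4000 - 153.1636 = 229.2364 keV

(Intermediate values are shown rounded; full precision is carried through to the final answer.)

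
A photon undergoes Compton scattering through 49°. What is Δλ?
0.8345 pm

Using the Compton scattering formula:
Δλ = λ_C(1 - cos θ)

where λ_C = h/(m_e·c) ≈ 2.4263 pm is the Compton wavelength of an electron.

For θ = 49°:
cos(49°) = 0.6561
1 - cos(49°) = 0.3439

Δλ = 2.4263 × 0.3439
Δλ = 0.8345 pm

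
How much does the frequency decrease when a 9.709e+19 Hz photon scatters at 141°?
5.658e+19 Hz (decrease)

Convert frequency to wavelength (c = 299792458 m/s):
λ₀ = c/f₀ = 299792458/9.709e+19 = 3.0877789e-12 m = 3.0878 pm

Calculate Compton shift:
Δλ = λ_C(1 - cos(141°)) = 4.3119 pm

Final wavelength:
λ' = λ₀ + Δλ = 3.0878 + 4.3119 = 7.3997 pm

Final frequency:
f' = c/λ' = 299792458/7.3996864e-12 = 4.0514211e+19 Hz

Frequency shift (decrease):
Δf = f₀ - f' = 9.709e+19 - 4.0514211e+19 = 5.658e+19 Hz

(Intermediate values are shown rounded; full precision is carried through to the final answer.)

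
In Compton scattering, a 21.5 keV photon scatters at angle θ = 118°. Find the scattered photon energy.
20.2481 keV

First convert energy to wavelength:
λ = hc/E, with hc ≈ 1239.842 keV·pm (i.e. 1239.842 eV·nm)

For E = 21.5 keV = 21500 eV:
λ = 1239.842 keV·pm / 21.5 keV
λ = 57.6671 pm

Calculate the Compton shift:
Δλ = λ_C(1 - cos(118°)) = 2.4263 × 1.4695
Δλ = 3.5654 pm

Final wavelength:
λ' = 57.6671 + 3.5654 = 61.2325 pm

Final energy:
E' = hc/λ' = 1239.842 / 61.2325 = 20.2481 keV

(Intermediate values are shown rounded; full precision is carried through to the final answer.)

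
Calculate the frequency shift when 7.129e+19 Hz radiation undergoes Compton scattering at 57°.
1.483e+19 Hz (decrease)

Convert frequency to wavelength (c = 299792458 m/s):
λ₀ = c/f₀ = 299792458/7.129e+19 = 4.2052526e-12 m = 4.2053 pm

Calculate Compton shift:
Δλ = λ_C(1 - cos(57°)) = 1.1048 pm

Final wavelength:
λ' = λ₀ + Δλ = 4.2053 + 1.1048 = 5.3101 pm

Final frequency:
f' = c/λ' = 299792458/5.3100996e-12 = 5.6457031e+19 Hz

Frequency shift (decrease):
Δf = f₀ - f' = 7.129e+19 - 5.6457031e+19 = 1.483e+19 Hz

(Intermediate values are shown rounded; full precision is carried through to the final answer.)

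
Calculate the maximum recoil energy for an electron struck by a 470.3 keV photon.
304.7427 keV

Maximum energy transfer occurs at θ = 180° (backscattering).

Initial photon: E₀ = 470.3 keV → λ₀ = 2.6363 pm

Maximum Compton shift (at 180°):
Δλ_max = 2λ_C = 2 × 2.4263 = 4.8526 pm

Final wavelength:
λ' = 2.6363 + 4.8526 = 7.4889 pm

Minimum photon energy (maximum energy to electron):
E'_min = hc/λ' = 165.5573 keV

Maximum electron kinetic energy:
K_max = E₀ - E'_min = 470.3000 - 165.5573 = 304.7427 keV

(Intermediate values are shown rounded; full precision is carried through to the final answer.)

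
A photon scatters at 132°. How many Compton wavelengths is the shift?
1.6691 λ_C

The Compton shift formula is:
Δλ = λ_C(1 - cos θ)

Dividing both sides by λ_C:
Δλ/λ_C = 1 - cos θ

For θ = 132°:
Δλ/λ_C = 1 - cos(132°)
Δλ/λ_C = 1 - -0.6691
Δλ/λ_C = 1.6691

This means the shift is 1.6691 × λ_C = 4.0498 pm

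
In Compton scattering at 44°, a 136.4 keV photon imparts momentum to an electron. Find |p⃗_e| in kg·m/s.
5.2922e-23 kg·m/s

The electron is initially at rest, so by conservation of momentum:
p⃗_e = p⃗₀ − p⃗'  (incident photon momentum minus scattered photon momentum)

Photon momentum magnitudes (p = h/λ = E/c):
λ₀ = hc/E₀ = 9.0898 pm → p₀ = h/λ₀ = 7.2896e-23 kg·m/s
Δλ = λ_C(1 − cos 44°) = 0.6810 pm
λ' = 9.7707 pm → p' = h/λ' = 6.7816e-23 kg·m/s

The scattered photon makes angle θ = 44° with the incident direction, so by the law of cosines:
|p⃗_e|² = p₀² + p'² − 2p₀p'cos θ
|p⃗_e|² = (7.2896e-23)² + (6.7816e-23)² − 2·7.2896e-23·6.7816e-23·cos(44°)
|p⃗_e| = 5.2922e-23 kg·m/s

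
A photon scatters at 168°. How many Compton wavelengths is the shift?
1.9781 λ_C

The Compton shift formula is:
Δλ = λ_C(1 - cos θ)

Dividing both sides by λ_C:
Δλ/λ_C = 1 - cos θ

For θ = 168°:
Δλ/λ_C = 1 - cos(168°)
Δλ/λ_C = 1 - -0.9781
Δλ/λ_C = 1.9781

This means the shift is 1.9781 × λ_C = 4.7996 pm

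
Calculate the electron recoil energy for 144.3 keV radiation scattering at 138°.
47.5999 keV

By energy conservation: K_e = E_initial - E_final

First find the scattered photon energy:
Initial wavelength: λ = hc/E = 8.5921 pm
Compton shift: Δλ = λ_C(1 - cos(138°)) = 4.2294 pm
Final wavelength: λ' = 8.5921 + 4.2294 = 12.8215 pm
Final photon energy: E' = hc/λ' = 96.7001 keV

Electron kinetic energy:
K_e = E - E' = 144.3000 - 96.7001 = 47.5999 keV

(Intermediate values are shown rounded; full precision is carried through to the final answer.)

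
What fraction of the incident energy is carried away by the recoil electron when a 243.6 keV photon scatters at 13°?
0.0121 (or 1.21%)

Calculate initial and final photon energies:

Initial: E₀ = 243.6 keV → λ₀ = 5.0897 pm
Compton shift: Δλ = 0.0622 pm
Final wavelength: λ' = 5.1518 pm
Final energy: E' = 240.6596 keV

Fractional energy loss:
(E₀ - E')/E₀ = (243.6000 - 240.6596)/243.6000
= 2.9404/243.6000
= 0.0121
= 1.21%

(Intermediate values are shown rounded; full precision is carried through to the final answer.)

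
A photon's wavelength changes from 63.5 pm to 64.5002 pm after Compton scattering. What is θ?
54.00°

First find the wavelength shift:
Δλ = λ' - λ = 64.5002 - 63.5 = 1.0002 pm

Using Δλ = λ_C(1 - cos θ), with λ_C = h/(m_e·c) ≈ 2.42631024 pm:
cos θ = 1 - Δλ/λ_C
cos θ = 1 - 1.0002/2.42631024
cos θ = 0.587769

θ = arccos(0.587769)
θ = 54.00°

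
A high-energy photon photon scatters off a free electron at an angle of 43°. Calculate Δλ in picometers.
0.6518 pm

Using the Compton scattering formula:
Δλ = λ_C(1 - cos θ)

where λ_C = h/(m_e·c) ≈ 2.4263 pm is the Compton wavelength of an electron.

For θ = 43°:
cos(43°) = 0.7314
1 - cos(43°) = 0.2686

Δλ = 2.4263 × 0.2686
Δλ = 0.6518 pm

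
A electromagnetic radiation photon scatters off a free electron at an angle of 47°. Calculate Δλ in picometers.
0.7716 pm

Using the Compton scattering formula:
Δλ = λ_C(1 - cos θ)

where λ_C = h/(m_e·c) ≈ 2.4263 pm is the Compton wavelength of an electron.

For θ = 47°:
cos(47°) = 0.6820
1 - cos(47°) = 0.3180

Δλ = 2.4263 × 0.3180
Δλ = 0.7716 pm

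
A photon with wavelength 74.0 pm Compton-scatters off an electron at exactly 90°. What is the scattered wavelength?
76.4263 pm

Using the Compton formula: λ' = λ + λ_C(1 − cos θ)

For θ = 90°, cos θ = 0 (exact) = 0.0000, so:
1 − cos 90° = 1 − (0) = 1.0000

Δλ = λ_C × 1.0000 = 2.4263 × 1.0000 = 2.4263 pm

λ' = 74.0 + 2.4263 = 76.4263 pm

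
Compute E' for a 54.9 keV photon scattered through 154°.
45.5980 keV

First convert energy to wavelength:
λ = hc/E, with hc ≈ 1239.842 keV·pm (i.e. 1239.842 eV·nm)

For E = 54.9 keV = 54900 eV:
λ = 1239.842 keV·pm / 54.9 keV
λ = 22.5836 pm

Calculate the Compton shift:
Δλ = λ_C(1 - cos(154°)) = 2.4263 × 1.8988
Δλ = 4.6071 pm

Final wavelength:
λ' = 22.5836 + 4.6071 = 27.1907 pm

Final energy:
E' = hc/λ' = 1239.842 / 27.1907 = 45.5980 keV

(Intermediate values are shown rounded; full precision is carried through to the final answer.)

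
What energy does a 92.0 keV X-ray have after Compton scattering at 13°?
91.5774 keV

First convert energy to wavelength:
λ = hc/E, with hc ≈ 1239.842 keV·pm (i.e. 1239.842 eV·nm)

For E = 92.0 keV = 92000 eV:
λ = 1239.842 keV·pm / 92.0 keV
λ = 13.4765 pm

Calculate the Compton shift:
Δλ = λ_C(1 - cos(13°)) = 2.4263 × 0.0256
Δλ = 0.0622 pm

Final wavelength:
λ' = 13.4765 + 0.0622 = 13.5387 pm

Final energy:
E' = hc/λ' = 1239.842 / 13.5387 = 91.5774 keV

(Intermediate values are shown rounded; full precision is carried through to the final answer.)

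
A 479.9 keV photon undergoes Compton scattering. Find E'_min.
166.7314 keV (at θ = 180°)

The scattered photon has minimum energy when its wavelength is maximum, i.e., when the Compton shift Δλ = λ_C(1 − cos θ) is maximum. This occurs at θ = 180° (backscattering), giving Δλ_max = 2λ_C = 4.8526 pm.

Initial wavelength: λ₀ = hc/E₀ = 2.5835 pm
Maximum final wavelength: λ'_max = λ₀ + 2λ_C = 2.5835 + 4.8526 = 7.4362 pm
Minimum final energy: E'_min = hc/λ'_max = 166.7314 keV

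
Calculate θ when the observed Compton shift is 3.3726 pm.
112.96°

From the Compton formula Δλ = λ_C(1 - cos θ), we can solve for θ:

cos θ = 1 - Δλ/λ_C

Given:
- Δλ = 3.3726 pm
- λ_C = h/(m_e·c) ≈ 2.42631024 pm

cos θ = 1 - 3.3726/2.42631024
cos θ = 1 - 1.390012
cos θ = -0.390012

θ = arccos(-0.390012)
θ = 112.96°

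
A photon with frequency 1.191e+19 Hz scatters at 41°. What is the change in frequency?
2.751e+17 Hz (decrease)

Convert frequency to wavelength (c = 299792458 m/s):
λ₀ = c/f₀ = 299792458/1.191e+19 = 2.5171491e-11 m = 25.1715 pm

Calculate Compton shift:
Δλ = λ_C(1 - cos(41°)) = 0.5952 pm

Final wavelength:
λ' = λ₀ + Δλ = 25.1715 + 0.5952 = 25.7666 pm

Final frequency:
f' = c/λ' = 299792458/2.5766642e-11 = 1.1634906e+19 Hz

Frequency shift (decrease):
Δf = f₀ - f' = 1.191e+19 - 1.1634906e+19 = 2.751e+17 Hz

(Intermediate values are shown rounded; full precision is carried through to the final answer.)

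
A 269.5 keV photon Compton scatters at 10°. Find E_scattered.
267.3578 keV

First convert energy to wavelength:
λ = hc/E, with hc ≈ 1239.842 keV·pm (i.e. 1239.842 eV·nm)

For E = 269.5 keV = 269500 eV:
λ = 1239.842 keV·pm / 269.5 keV
λ = 4.6005 pm

Calculate the Compton shift:
Δλ = λ_C(1 - cos(10°)) = 2.4263 × 0.0152
Δλ = 0.0369 pm

Final wavelength:
λ' = 4.6005 + 0.0369 = 4.6374 pm

Final energy:
E' = hc/λ' = 1239.842 / 4.6374 = 267.3578 keV

(Intermediate values are shown rounded; full precision is carried through to the final answer.)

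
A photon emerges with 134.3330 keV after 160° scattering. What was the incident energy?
274.1000 keV

Convert final energy to wavelength (hc ≈ 1239.842 keV·pm):
λ' = hc/E' = 1239.842 / 134.3330 = 9.2296 pm

Calculate the Compton shift:
Δλ = λ_C(1 - cos(160°))
Δλ = 2.4263 × (1 - cos(160°))
Δλ = 4.7063 pm

Initial wavelength:
λ = λ' - Δλ = 9.2296 - 4.7063 = 4.5233 pm

Initial energy:
E = hc/λ = 1239.842 / 4.5233 = 274.1000 keV

(Intermediate values are shown rounded; full precision is carried through to the final answer.)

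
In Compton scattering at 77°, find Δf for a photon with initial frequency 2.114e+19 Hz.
2.475e+18 Hz (decrease)

Convert frequency to wavelength (c = 299792458 m/s):
λ₀ = c/f₀ = 299792458/2.114e+19 = 1.4181289e-11 m = 14.1813 pm

Calculate Compton shift:
Δλ = λ_C(1 - cos(77°)) = 1.8805 pm

Final wavelength:
λ' = λ₀ + Δλ = 14.1813 + 1.8805 = 16.0618 pm

Final frequency:
f' = c/λ' = 299792458/1.6061799e-11 = 1.8664937e+19 Hz

Frequency shift (decrease):
Δf = f₀ - f' = 2.114e+19 - 1.8664937e+19 = 2.475e+18 Hz

(Intermediate values are shown rounded; full precision is carried through to the final answer.)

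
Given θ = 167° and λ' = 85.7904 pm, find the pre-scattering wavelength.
81.0000 pm

From λ' = λ + Δλ, we have λ = λ' - Δλ

First calculate the Compton shift:
Δλ = λ_C(1 - cos θ)
Δλ = 2.4263 × (1 - cos(167°))
Δλ = 2.4263 × 1.9744
Δλ = 4.7904 pm

Initial wavelength:
λ = λ' - Δλ
λ = 85.7904 - 4.7904
λ = 81.0000 pm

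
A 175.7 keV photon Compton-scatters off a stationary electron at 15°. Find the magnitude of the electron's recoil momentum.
2.4394e-23 kg·m/s

The electron is initially at rest, so by conservation of momentum:
p⃗_e = p⃗₀ − p⃗'  (incident photon momentum minus scattered photon momentum)

Photon momentum magnitudes (p = h/λ = E/c):
λ₀ = hc/E₀ = 7.0566 pm → p₀ = h/λ₀ = 9.3899e-23 kg·m/s
Δλ = λ_C(1 − cos 15°) = 0.0827 pm
λ' = 7.1393 pm → p' = h/λ' = 9.2812e-23 kg·m/s

The scattered photon makes angle θ = 15° with the incident direction, so by the law of cosines:
|p⃗_e|² = p₀² + p'² − 2p₀p'cos θ
|p⃗_e|² = (9.3899e-23)² + (9.2812e-23)² − 2·9.3899e-23·9.2812e-23·cos(15°)
|p⃗_e| = 2.4394e-23 kg·m/s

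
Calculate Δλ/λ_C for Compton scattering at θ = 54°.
0.4122 λ_C

The Compton shift formula is:
Δλ = λ_C(1 - cos θ)

Dividing both sides by λ_C:
Δλ/λ_C = 1 - cos θ

For θ = 54°:
Δλ/λ_C = 1 - cos(54°)
Δλ/λ_C = 1 - 0.5878
Δλ/λ_C = 0.4122

This means the shift is 0.4122 × λ_C = 1.0002 pm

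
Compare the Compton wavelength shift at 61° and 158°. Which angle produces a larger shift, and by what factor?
158° produces the larger shift by a factor of 3.741

Calculate both shifts using Δλ = λ_C(1 - cos θ):

For θ₁ = 61°:
Δλ₁ = 2.4263 × (1 - cos(61°))
Δλ₁ = 2.4263 × 0.5152
Δλ₁ = 1.2500 pm

For θ₂ = 158°:
Δλ₂ = 2.4263 × (1 - cos(158°))
Δλ₂ = 2.4263 × 1.9272
Δλ₂ = 4.6759 pm

The 158° angle produces the larger shift.
Ratio: 4.6759/1.2500 = 3.741

(Intermediate values are shown rounded; full precision is carried through to the final answer.)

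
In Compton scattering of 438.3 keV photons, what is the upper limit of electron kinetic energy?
276.8911 keV

Maximum energy transfer occurs at θ = 180° (backscattering).

Initial photon: E₀ = 438.3 keV → λ₀ = 2.8288 pm

Maximum Compton shift (at 180°):
Δλ_max = 2λ_C = 2 × 2.4263 = 4.8526 pm

Final wavelength:
λ' = 2.8288 + 4.8526 = 7.6814 pm

Minimum photon energy (maximum energy to electron):
E'_min = hc/λ' = 161.4089 keV

Maximum electron kinetic energy:
K_max = E₀ - E'_min = 438.3000 - 161.4089 = 276.8911 keV

(Intermediate values are shown rounded; full precision is carried through to the final answer.)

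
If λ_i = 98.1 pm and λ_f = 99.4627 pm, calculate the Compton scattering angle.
64.00°

First find the wavelength shift:
Δλ = λ' - λ = 99.4627 - 98.1 = 1.3627 pm

Using Δλ = λ_C(1 - cos θ), with λ_C = h/(m_e·c) ≈ 2.42631024 pm:
cos θ = 1 - Δλ/λ_C
cos θ = 1 - 1.3627/2.42631024
cos θ = 0.438365

θ = arccos(0.438365)
θ = 64.00°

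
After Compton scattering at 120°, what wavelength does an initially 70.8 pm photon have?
74.4395 pm

Using the Compton formula: λ' = λ + λ_C(1 − cos θ)

For θ = 120°, cos θ = -1/2 (exact) = -0.5000, so:
1 − cos 120° = 1 − (-1/2) = 1.5000

Δλ = λ_C × 1.5000 = 2.4263 × 1.5000 = 3.6395 pm

λ' = 70.8 + 3.6395 = 74.4395 pm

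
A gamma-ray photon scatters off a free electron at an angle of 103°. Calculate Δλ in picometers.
2.9721 pm

Using the Compton scattering formula:
Δλ = λ_C(1 - cos θ)

where λ_C = h/(m_e·c) ≈ 2.4263 pm is the Compton wavelength of an electron.

For θ = 103°:
cos(103°) = -0.2250
1 - cos(103°) = 1.2250

Δλ = 2.4263 × 1.2250
Δλ = 2.9721 pm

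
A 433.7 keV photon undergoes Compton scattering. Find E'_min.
160.7809 keV (at θ = 180°)

The scattered photon has minimum energy when its wavelength is maximum, i.e., when the Compton shift Δλ = λ_C(1 − cos θ) is maximum. This occurs at θ = 180° (backscattering), giving Δλ_max = 2λ_C = 4.8526 pm.

Initial wavelength: λ₀ = hc/E₀ = 2.8588 pm
Maximum final wavelength: λ'_max = λ₀ + 2λ_C = 2.8588 + 4.8526 = 7.7114 pm
Minimum final energy: E'_min = hc/λ'_max = 160.7809 keV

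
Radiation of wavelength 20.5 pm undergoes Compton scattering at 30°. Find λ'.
20.8251 pm

Using the Compton formula: λ' = λ + λ_C(1 − cos θ)

For θ = 30°, cos θ = √3/2 (exact) ≈ 0.8660, so:
1 − cos 30° = 1 − (√3/2) ≈ 0.1340

Δλ = λ_C × 0.1340 = 2.4263 × 0.1340 = 0.3251 pm

λ' = 20.5 + 0.3251 = 20.8251 pm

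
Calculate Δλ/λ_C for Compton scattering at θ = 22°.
0.0728 λ_C

The Compton shift formula is:
Δλ = λ_C(1 - cos θ)

Dividing both sides by λ_C:
Δλ/λ_C = 1 - cos θ

For θ = 22°:
Δλ/λ_C = 1 - cos(22°)
Δλ/λ_C = 1 - 0.9272
Δλ/λ_C = 0.0728

This means the shift is 0.0728 × λ_C = 0.1767 pm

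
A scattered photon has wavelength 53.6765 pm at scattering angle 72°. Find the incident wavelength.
52.0000 pm

From λ' = λ + Δλ, we have λ = λ' - Δλ

First calculate the Compton shift:
Δλ = λ_C(1 - cos θ)
Δλ = 2.4263 × (1 - cos(72°))
Δλ = 2.4263 × 0.6910
Δλ = 1.6765 pm

Initial wavelength:
λ = λ' - Δλ
λ = 53.6765 - 1.6765
λ = 52.0000 pm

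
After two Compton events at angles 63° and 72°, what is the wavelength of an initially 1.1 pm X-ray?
4.1013 pm

Apply Compton shift twice:

First scattering at θ₁ = 63°:
Δλ₁ = λ_C(1 - cos(63°))
Δλ₁ = 2.4263 × 0.5460
Δλ₁ = 1.3248 pm

After first scattering:
λ₁ = 1.1 + 1.3248 = 2.4248 pm

Second scattering at θ₂ = 72°:
Δλ₂ = λ_C(1 - cos(72°))
Δλ₂ = 2.4263 × 0.6910
Δλ₂ = 1.6765 pm

Final wavelength:
λ₂ = 2.4248 + 1.6765 = 4.1013 pm

Total shift: Δλ_total = 1.3248 + 1.6765 = 3.0013 pm

(Intermediate values are shown rounded; full precision is carried through to the final answer.)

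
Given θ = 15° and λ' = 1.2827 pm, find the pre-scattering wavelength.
1.2000 pm

From λ' = λ + Δλ, we have λ = λ' - Δλ

First calculate the Compton shift:
Δλ = λ_C(1 - cos θ)
Δλ = 2.4263 × (1 - cos(15°))
Δλ = 2.4263 × 0.0341
Δλ = 0.0827 pm

Initial wavelength:
λ = λ' - Δλ
λ = 1.2827 - 0.0827
λ = 1.2000 pm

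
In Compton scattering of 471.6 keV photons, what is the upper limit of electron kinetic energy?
305.8819 keV

Maximum energy transfer occurs at θ = 180° (backscattering).

Initial photon: E₀ = 471.6 keV → λ₀ = 2.6290 pm

Maximum Compton shift (at 180°):
Δλ_max = 2λ_C = 2 × 2.4263 = 4.8526 pm

Final wavelength:
λ' = 2.6290 + 4.8526 = 7.4816 pm

Minimum photon energy (maximum energy to electron):
E'_min = hc/λ' = 165.7181 keV

Maximum electron kinetic energy:
K_max = E₀ - E'_min = 471.6000 - 165.7181 = 305.8819 keV

(Intermediate values are shown rounded; full precision is carried through to the final answer.)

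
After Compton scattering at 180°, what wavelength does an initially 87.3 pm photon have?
92.1526 pm

Using the Compton formula: λ' = λ + λ_C(1 − cos θ)

For θ = 180°, cos θ = -1 (exact) = -1.0000, so:
1 − cos 180° = 1 − (-1) = 2.0000

Δλ = λ_C × 2.0000 = 2.4263 × 2.0000 = 4.8526 pm

λ' = 87.3 + 4.8526 = 92.1526 pm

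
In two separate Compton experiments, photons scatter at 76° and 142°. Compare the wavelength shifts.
142° produces the larger shift by a factor of 2.359

Calculate both shifts using Δλ = λ_C(1 - cos θ):

For θ₁ = 76°:
Δλ₁ = 2.4263 × (1 - cos(76°))
Δλ₁ = 2.4263 × 0.7581
Δλ₁ = 1.8393 pm

For θ₂ = 142°:
Δλ₂ = 2.4263 × (1 - cos(142°))
Δλ₂ = 2.4263 × 1.7880
Δλ₂ = 4.3383 pm

The 142° angle produces the larger shift.
Ratio: 4.3383/1.8393 = 2.359

(Intermediate values are shown rounded; full precision is carried through to the final answer.)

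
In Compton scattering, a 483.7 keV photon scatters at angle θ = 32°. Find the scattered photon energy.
422.8760 keV

First convert energy to wavelength:
λ = hc/E, with hc ≈ 1239.842 keV·pm (i.e. 1239.842 eV·nm)

For E = 483.7 keV = 483700 eV:
λ = 1239.842 keV·pm / 483.7 keV
λ = 2.5632 pm

Calculate the Compton shift:
Δλ = λ_C(1 - cos(32°)) = 2.4263 × 0.1520
Δλ = 0.3687 pm

Final wavelength:
λ' = 2.5632 + 0.3687 = 2.9319 pm

Final energy:
E' = hc/λ' = 1239.842 / 2.9319 = 422.8760 keV

(Intermediate values are shown rounded; full precision is carried through to the final answer.)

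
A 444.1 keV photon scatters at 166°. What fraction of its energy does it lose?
0.6313 (or 63.13%)

Calculate initial and final photon energies:

Initial: E₀ = 444.1 keV → λ₀ = 2.7918 pm
Compton shift: Δλ = 4.7805 pm
Final wavelength: λ' = 7.5724 pm
Final energy: E' = 163.7326 keV

Fractional energy loss:
(E₀ - E')/E₀ = (444.1000 - 163.7326)/444.1000
= 280.3674/444.1000
= 0.6313
= 63.13%

(Intermediate values are shown rounded; full precision is carried through to the final answer.)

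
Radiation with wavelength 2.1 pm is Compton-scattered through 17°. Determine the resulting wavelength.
2.2060 pm

Using the Compton scattering formula:
λ' = λ + Δλ = λ + λ_C(1 - cos θ)

Given:
- Initial wavelength λ = 2.1 pm
- Scattering angle θ = 17°
- Compton wavelength λ_C ≈ 2.4263 pm

Calculate the shift:
Δλ = 2.4263 × (1 - cos(17°))
Δλ = 2.4263 × 0.0437
Δλ = 0.1060 pm

Final wavelength:
λ' = 2.1 + 0.1060 = 2.2060 pm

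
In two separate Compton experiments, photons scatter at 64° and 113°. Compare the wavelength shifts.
113° produces the larger shift by a factor of 2.476

Calculate both shifts using Δλ = λ_C(1 - cos θ):

For θ₁ = 64°:
Δλ₁ = 2.4263 × (1 - cos(64°))
Δλ₁ = 2.4263 × 0.5616
Δλ₁ = 1.3627 pm

For θ₂ = 113°:
Δλ₂ = 2.4263 × (1 - cos(113°))
Δλ₂ = 2.4263 × 1.3907
Δλ₂ = 3.3743 pm

The 113° angle produces the larger shift.
Ratio: 3.3743/1.3627 = 2.476

(Intermediate values are shown rounded; full precision is carried through to the final answer.)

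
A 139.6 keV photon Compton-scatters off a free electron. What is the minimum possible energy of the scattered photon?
90.2753 keV (at θ = 180°)

The scattered photon has minimum energy when its wavelength is maximum, i.e., when the Compton shift Δλ = λ_C(1 − cos θ) is maximum. This occurs at θ = 180° (backscattering), giving Δλ_max = 2λ_C = 4.8526 pm.

Initial wavelength: λ₀ = hc/E₀ = 8.8814 pm
Maximum final wavelength: λ'_max = λ₀ + 2λ_C = 8.8814 + 4.8526 = 13.7340 pm
Minimum final energy: E'_min = hc/λ'_max = 90.2753 keV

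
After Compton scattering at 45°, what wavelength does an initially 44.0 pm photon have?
44.7106 pm

Using the Compton formula: λ' = λ + λ_C(1 − cos θ)

For θ = 45°, cos θ = √2/2 (exact) ≈ 0.7071, so:
1 − cos 45° = 1 − (√2/2) ≈ 0.2929

Δλ = λ_C × 0.2929 = 2.4263 × 0.2929 = 0.7106 pm

λ' = 44.0 + 0.7106 = 44.7106 pm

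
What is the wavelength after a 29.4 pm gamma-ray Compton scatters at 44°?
30.0810 pm

Using the Compton scattering formula:
λ' = λ + Δλ = λ + λ_C(1 - cos θ)

Given:
- Initial wavelength λ = 29.4 pm
- Scattering angle θ = 44°
- Compton wavelength λ_C ≈ 2.4263 pm

Calculate the shift:
Δλ = 2.4263 × (1 - cos(44°))
Δλ = 2.4263 × 0.2807
Δλ = 0.6810 pm

Final wavelength:
λ' = 29.4 + 0.6810 = 30.0810 pm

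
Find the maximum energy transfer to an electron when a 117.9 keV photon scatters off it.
37.2266 keV

Maximum energy transfer occurs at θ = 180° (backscattering).

Initial photon: E₀ = 117.9 keV → λ₀ = 10.5160 pm

Maximum Compton shift (at 180°):
Δλ_max = 2λ_C = 2 × 2.4263 = 4.8526 pm

Final wavelength:
λ' = 10.5160 + 4.8526 = 15.3687 pm

Minimum photon energy (maximum energy to electron):
E'_min = hc/λ' = 80.6734 keV

Maximum electron kinetic energy:
K_max = E₀ - E'_min = 117.9000 - 80.6734 = 37.2266 keV

(Intermediate values are shown rounded; full precision is carried through to the final answer.)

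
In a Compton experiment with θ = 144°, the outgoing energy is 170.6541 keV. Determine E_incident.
431.0998 keV

Convert final energy to wavelength (hc ≈ 1239.842 keV·pm):
λ' = hc/E' = 1239.842 / 170.6541 = 7.2652 pm

Calculate the Compton shift:
Δλ = λ_C(1 - cos(144°))
Δλ = 2.4263 × (1 - cos(144°))
Δλ = 4.3892 pm

Initial wavelength:
λ = λ' - Δλ = 7.2652 - 4.3892 = 2.8760 pm

Initial energy:
E = hc/λ = 1239.842 / 2.8760 = 431.0998 keV

(Intermediate values are shown rounded; full precision is carried through to the final answer.)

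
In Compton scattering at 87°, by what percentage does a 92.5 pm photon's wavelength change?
2.4858%

Calculate the Compton shift:
Δλ = λ_C(1 - cos(87°))
Δλ = 2.4263 × (1 - cos(87°))
Δλ = 2.4263 × 0.9477
Δλ = 2.2993 pm

Percentage change:
(Δλ/λ₀) × 100 = (2.2993/92.5) × 100
= 2.4858%

(Intermediate values are shown rounded; full precision is carried through to the final answer.)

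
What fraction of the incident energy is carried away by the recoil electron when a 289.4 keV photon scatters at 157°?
0.5210 (or 52.10%)

Calculate initial and final photon energies:

Initial: E₀ = 289.4 keV → λ₀ = 4.2842 pm
Compton shift: Δλ = 4.6597 pm
Final wavelength: λ' = 8.9439 pm
Final energy: E' = 138.6240 keV

Fractional energy loss:
(E₀ - E')/E₀ = (289.4000 - 138.6240)/289.4000
= 150.7760/289.4000
= 0.5210
= 52.10%

(Intermediate values are shown rounded; full precision is carried through to the final answer.)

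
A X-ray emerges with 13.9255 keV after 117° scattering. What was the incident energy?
14.5000 keV

Convert final energy to wavelength (hc ≈ 1239.842 keV·pm):
λ' = hc/E' = 1239.842 / 13.9255 = 89.0339 pm

Calculate the Compton shift:
Δλ = λ_C(1 - cos(117°))
Δλ = 2.4263 × (1 - cos(117°))
Δλ = 3.5278 pm

Initial wavelength:
λ = λ' - Δλ = 89.0339 - 3.5278 = 85.5061 pm

Initial energy:
E = hc/λ = 1239.842 / 85.5061 = 14.5000 keV

(Intermediate values are shown rounded; full precision is carried through to the final answer.)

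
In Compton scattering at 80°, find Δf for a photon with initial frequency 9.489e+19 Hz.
3.684e+19 Hz (decrease)

Convert frequency to wavelength (c = 299792458 m/s):
λ₀ = c/f₀ = 299792458/9.489e+19 = 3.1593683e-12 m = 3.1594 pm

Calculate Compton shift:
Δλ = λ_C(1 - cos(80°)) = 2.0050 pm

Final wavelength:
λ' = λ₀ + Δλ = 3.1594 + 2.0050 = 5.1644 pm

Final frequency:
f' = c/λ' = 299792458/5.1643542e-12 = 5.8050329e+19 Hz

Frequency shift (decrease):
Δf = f₀ - f' = 9.489e+19 - 5.8050329e+19 = 3.684e+19 Hz

(Intermediate values are shown rounded; full precision is carried through to the final answer.)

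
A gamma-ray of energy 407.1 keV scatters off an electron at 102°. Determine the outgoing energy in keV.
207.4593 keV

First convert energy to wavelength:
λ = hc/E, with hc ≈ 1239.842 keV·pm (i.e. 1239.842 eV·nm)

For E = 407.1 keV = 407100 eV:
λ = 1239.842 keV·pm / 407.1 keV
λ = 3.0455 pm

Calculate the Compton shift:
Δλ = λ_C(1 - cos(102°)) = 2.4263 × 1.2079
Δλ = 2.9308 pm

Final wavelength:
λ' = 3.0455 + 2.9308 = 5.9763 pm

Final energy:
E' = hc/λ' = 1239.842 / 5.9763 = 207.4593 keV

(Intermediate values are shown rounded; full precision is carried through to the final answer.)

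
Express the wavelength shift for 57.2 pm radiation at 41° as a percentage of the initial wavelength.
1.0405%

Calculate the Compton shift:
Δλ = λ_C(1 - cos(41°))
Δλ = 2.4263 × (1 - cos(41°))
Δλ = 2.4263 × 0.2453
Δλ = 0.5952 pm

Percentage change:
(Δλ/λ₀) × 100 = (0.5952/57.2) × 100
= 1.0405%

(Intermediate values are shown rounded; full precision is carried through to the final answer.)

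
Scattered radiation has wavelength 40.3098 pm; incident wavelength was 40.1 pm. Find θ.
24.00°

First find the wavelength shift:
Δλ = λ' - λ = 40.3098 - 40.1 = 0.2098 pm

Using Δλ = λ_C(1 - cos θ), with λ_C = h/(m_e·c) ≈ 2.42631024 pm:
cos θ = 1 - Δλ/λ_C
cos θ = 1 - 0.2098/2.42631024
cos θ = 0.913531

θ = arccos(0.913531)
θ = 24.00°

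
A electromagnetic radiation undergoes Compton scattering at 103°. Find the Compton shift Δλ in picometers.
2.9721 pm

Using the Compton scattering formula:
Δλ = λ_C(1 - cos θ)

where λ_C = h/(m_e·c) ≈ 2.4263 pm is the Compton wavelength of an electron.

For θ = 103°:
cos(103°) = -0.2250
1 - cos(103°) = 1.2250

Δλ = 2.4263 × 1.2250
Δλ = 2.9721 pm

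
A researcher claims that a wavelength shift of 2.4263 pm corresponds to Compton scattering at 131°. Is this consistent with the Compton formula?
No, inconsistent

Calculate the expected shift for θ = 131°:

Δλ_expected = λ_C(1 - cos(131°))
Δλ_expected = 2.4263 × (1 - cos(131°))
Δλ_expected = 2.4263 × 1.6561
Δλ_expected = 4.0181 pm

Given shift: 2.4263 pm
Expected shift: 4.0181 pm
Difference: 1.5918 pm

The values do not match. The given shift corresponds to θ ≈ 90.0°, not 131°.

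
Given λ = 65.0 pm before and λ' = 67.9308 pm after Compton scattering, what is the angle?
102.00°

First find the wavelength shift:
Δλ = λ' - λ = 67.9308 - 65.0 = 2.9308 pm

Using Δλ = λ_C(1 - cos θ), with λ_C = h/(m_e·c) ≈ 2.42631024 pm:
cos θ = 1 - Δλ/λ_C
cos θ = 1 - 2.9308/2.42631024
cos θ = -0.207925

θ = arccos(-0.207925)
θ = 102.00°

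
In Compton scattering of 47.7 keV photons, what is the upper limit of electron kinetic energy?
7.5043 keV

Maximum energy transfer occurs at θ = 180° (backscattering).

Initial photon: E₀ = 47.7 keV → λ₀ = 25.9925 pm

Maximum Compton shift (at 180°):
Δλ_max = 2λ_C = 2 × 2.4263 = 4.8526 pm

Final wavelength:
λ' = 25.9925 + 4.8526 = 30.8451 pm

Minimum photon energy (maximum energy to electron):
E'_min = hc/λ' = 40.1957 keV

Maximum electron kinetic energy:
K_max = E₀ - E'_min = 47.7000 - 40.1957 = 7.5043 keV

(Intermediate values are shown rounded; full precision is carried through to the final answer.)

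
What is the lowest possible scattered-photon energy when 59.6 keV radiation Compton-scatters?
48.3269 keV (at θ = 180°)

The scattered photon has minimum energy when its wavelength is maximum, i.e., when the Compton shift Δλ = λ_C(1 − cos θ) is maximum. This occurs at θ = 180° (backscattering), giving Δλ_max = 2λ_C = 4.8526 pm.

Initial wavelength: λ₀ = hc/E₀ = 20.8027 pm
Maximum final wavelength: λ'_max = λ₀ + 2λ_C = 20.8027 + 4.8526 = 25.6553 pm
Minimum final energy: E'_min = hc/λ'_max = 48.3269 keV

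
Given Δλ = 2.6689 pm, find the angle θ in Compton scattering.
95.74°

From the Compton formula Δλ = λ_C(1 - cos θ), we can solve for θ:

cos θ = 1 - Δλ/λ_C

Given:
- Δλ = 2.6689 pm
- λ_C = h/(m_e·c) ≈ 2.42631024 pm

cos θ = 1 - 2.6689/2.42631024
cos θ = 1 - 1.099983
cos θ = -0.099983

θ = arccos(-0.099983)
θ = 95.74°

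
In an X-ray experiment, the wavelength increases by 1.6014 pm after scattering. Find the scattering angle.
70.12°

From the Compton formula Δλ = λ_C(1 - cos θ), we can solve for θ:

cos θ = 1 - Δλ/λ_C

Given:
- Δλ = 1.6014 pm
- λ_C = h/(m_e·c) ≈ 2.42631024 pm

cos θ = 1 - 1.6014/2.42631024
cos θ = 1 - 0.660015
cos θ = 0.339985

θ = arccos(0.339985)
θ = 70.12°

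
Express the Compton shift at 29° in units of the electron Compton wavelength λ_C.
0.1254 λ_C

The Compton shift formula is:
Δλ = λ_C(1 - cos θ)

Dividing both sides by λ_C:
Δλ/λ_C = 1 - cos θ

For θ = 29°:
Δλ/λ_C = 1 - cos(29°)
Δλ/λ_C = 1 - 0.8746
Δλ/λ_C = 0.1254

This means the shift is 0.1254 × λ_C = 0.3042 pm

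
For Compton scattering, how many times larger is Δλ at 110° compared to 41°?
110° produces the larger shift by a factor of 5.471

Calculate both shifts using Δλ = λ_C(1 - cos θ):

For θ₁ = 41°:
Δλ₁ = 2.4263 × (1 - cos(41°))
Δλ₁ = 2.4263 × 0.2453
Δλ₁ = 0.5952 pm

For θ₂ = 110°:
Δλ₂ = 2.4263 × (1 - cos(110°))
Δλ₂ = 2.4263 × 1.3420
Δλ₂ = 3.2562 pm

The 110° angle produces the larger shift.
Ratio: 3.2562/0.5952 = 5.471

(Intermediate values are shown rounded; full precision is carried through to the final answer.)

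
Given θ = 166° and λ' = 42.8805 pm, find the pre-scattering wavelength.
38.1000 pm

From λ' = λ + Δλ, we have λ = λ' - Δλ

First calculate the Compton shift:
Δλ = λ_C(1 - cos θ)
Δλ = 2.4263 × (1 - cos(166°))
Δλ = 2.4263 × 1.9703
Δλ = 4.7805 pm

Initial wavelength:
λ = λ' - Δλ
λ = 42.8805 - 4.7805
λ = 38.1000 pm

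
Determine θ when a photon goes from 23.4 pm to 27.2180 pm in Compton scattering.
125.00°

First find the wavelength shift:
Δλ = λ' - λ = 27.2180 - 23.4 = 3.8180 pm

Using Δλ = λ_C(1 - cos θ), with λ_C = h/(m_e·c) ≈ 2.42631024 pm:
cos θ = 1 - Δλ/λ_C
cos θ = 1 - 3.8180/2.42631024
cos θ = -0.573583

θ = arccos(-0.573583)
θ = 125.00°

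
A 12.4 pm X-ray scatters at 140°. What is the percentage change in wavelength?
34.5562%

Calculate the Compton shift:
Δλ = λ_C(1 - cos(140°))
Δλ = 2.4263 × (1 - cos(140°))
Δλ = 2.4263 × 1.7660
Δλ = 4.2850 pm

Percentage change:
(Δλ/λ₀) × 100 = (4.2850/12.4) × 100
= 34.5562%

(Intermediate values are shown rounded; full precision is carried through to the final answer.)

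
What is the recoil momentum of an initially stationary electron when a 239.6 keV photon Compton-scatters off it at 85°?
1.4979e-22 kg·m/s

The electron is initially at rest, so by conservation of momentum:
p⃗_e = p⃗₀ − p⃗'  (incident photon momentum minus scattered photon momentum)

Photon momentum magnitudes (p = h/λ = E/c):
λ₀ = hc/E₀ = 5.1746 pm → p₀ = h/λ₀ = 1.2805e-22 kg·m/s
Δλ = λ_C(1 − cos 85°) = 2.2148 pm
λ' = 7.3895 pm → p' = h/λ' = 8.9669e-23 kg·m/s

The scattered photon makes angle θ = 85° with the incident direction, so by the law of cosines:
|p⃗_e|² = p₀² + p'² − 2p₀p'cos θ
|p⃗_e|² = (1.2805e-22)² + (8.9669e-23)² − 2·1.2805e-22·8.9669e-23·cos(85°)
|p⃗_e| = 1.4979e-22 kg·m/s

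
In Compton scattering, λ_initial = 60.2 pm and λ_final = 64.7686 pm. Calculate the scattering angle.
152.00°

First find the wavelength shift:
Δλ = λ' - λ = 64.7686 - 60.2 = 4.5686 pm

Using Δλ = λ_C(1 - cos θ), with λ_C = h/(m_e·c) ≈ 2.42631024 pm:
cos θ = 1 - Δλ/λ_C
cos θ = 1 - 4.5686/2.42631024
cos θ = -0.882941

θ = arccos(-0.882941)
θ = 152.00°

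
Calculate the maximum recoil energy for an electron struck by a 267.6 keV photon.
136.8951 keV

Maximum energy transfer occurs at θ = 180° (backscattering).

Initial photon: E₀ = 267.6 keV → λ₀ = 4.6332 pm

Maximum Compton shift (at 180°):
Δλ_max = 2λ_C = 2 × 2.4263 = 4.8526 pm

Final wavelength:
λ' = 4.6332 + 4.8526 = 9.4858 pm

Minimum photon energy (maximum energy to electron):
E'_min = hc/λ' = 130.7049 keV

Maximum electron kinetic energy:
K_max = E₀ - E'_min = 267.6000 - 130.7049 = 136.8951 keV

(Intermediate values are shown rounded; full precision is carried through to the final answer.)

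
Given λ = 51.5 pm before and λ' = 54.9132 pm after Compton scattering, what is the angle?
114.00°

First find the wavelength shift:
Δλ = λ' - λ = 54.9132 - 51.5 = 3.4132 pm

Using Δλ = λ_C(1 - cos θ), with λ_C = h/(m_e·c) ≈ 2.42631024 pm:
cos θ = 1 - Δλ/λ_C
cos θ = 1 - 3.4132/2.42631024
cos θ = -0.406745

θ = arccos(-0.406745)
θ = 114.00°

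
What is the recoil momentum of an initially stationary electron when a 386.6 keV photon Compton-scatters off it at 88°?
2.3500e-22 kg·m/s

The electron is initially at rest, so by conservation of momentum:
p⃗_e = p⃗₀ − p⃗'  (incident photon momentum minus scattered photon momentum)

Photon momentum magnitudes (p = h/λ = E/c):
λ₀ = hc/E₀ = 3.2070 pm → p₀ = h/λ₀ = 2.0661e-22 kg·m/s
Δλ = λ_C(1 − cos 88°) = 2.3416 pm
λ' = 5.5487 pm → p' = h/λ' = 1.1942e-22 kg·m/s

The scattered photon makes angle θ = 88° with the incident direction, so by the law of cosines:
|p⃗_e|² = p₀² + p'² − 2p₀p'cos θ
|p⃗_e|² = (2.0661e-22)² + (1.1942e-22)² − 2·2.0661e-22·1.1942e-22·cos(88°)
|p⃗_e| = 2.3500e-22 kg·m/s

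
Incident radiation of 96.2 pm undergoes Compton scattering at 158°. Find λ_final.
100.8759 pm

Using the Compton scattering formula:
λ' = λ + Δλ = λ + λ_C(1 - cos θ)

Given:
- Initial wavelength λ = 96.2 pm
- Scattering angle θ = 158°
- Compton wavelength λ_C ≈ 2.4263 pm

Calculate the shift:
Δλ = 2.4263 × (1 - cos(158°))
Δλ = 2.4263 × 1.9272
Δλ = 4.6759 pm

Final wavelength:
λ' = 96.2 + 4.6759 = 100.8759 pm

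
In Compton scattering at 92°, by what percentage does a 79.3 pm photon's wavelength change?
3.1664%

Calculate the Compton shift:
Δλ = λ_C(1 - cos(92°))
Δλ = 2.4263 × (1 - cos(92°))
Δλ = 2.4263 × 1.0349
Δλ = 2.5110 pm

Percentage change:
(Δλ/λ₀) × 100 = (2.5110/79.3) × 100
= 3.1664%

(Intermediate values are shown rounded; full precision is carried through to the final answer.)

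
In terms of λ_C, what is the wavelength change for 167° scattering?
1.9744 λ_C

The Compton shift formula is:
Δλ = λ_C(1 - cos θ)

Dividing both sides by λ_C:
Δλ/λ_C = 1 - cos θ

For θ = 167°:
Δλ/λ_C = 1 - cos(167°)
Δλ/λ_C = 1 - -0.9744
Δλ/λ_C = 1.9744

This means the shift is 1.9744 × λ_C = 4.7904 pm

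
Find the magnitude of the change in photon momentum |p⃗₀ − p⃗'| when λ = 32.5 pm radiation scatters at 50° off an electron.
1.7016e-23 kg·m/s

Photon momentum magnitude is p = h/λ.

Initial momentum:
p₀ = h/λ = 6.6261e-34/3.2500e-11 = 2.0388e-23 kg·m/s

After scattering:
λ' = λ + Δλ = 32.5 + 0.8667 = 33.3667 pm
p' = h/λ' = 6.6261e-34/3.3367e-11 = 1.9858e-23 kg·m/s

Momentum is a vector; the scattered photon's direction makes angle θ = 50° with the incident direction. The magnitude of the vector change Δp⃗ = p⃗₀ − p⃗' is found from the law of cosines:
|Δp⃗|² = p₀² + p'² − 2p₀p'cos θ
|Δp⃗|² = (2.0388e-23)² + (1.9858e-23)² − 2·2.0388e-23·1.9858e-23·cos(50°)
|Δp⃗| = 1.7016e-23 kg·m/s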